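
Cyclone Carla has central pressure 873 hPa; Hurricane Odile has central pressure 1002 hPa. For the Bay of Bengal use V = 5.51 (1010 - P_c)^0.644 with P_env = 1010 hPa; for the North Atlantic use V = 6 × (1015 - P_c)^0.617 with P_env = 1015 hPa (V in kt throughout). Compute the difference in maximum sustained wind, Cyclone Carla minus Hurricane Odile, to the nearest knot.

Cyclone Carla: ΔP = 137; V ≈ 5.51 × 137^0.644 ≈ 130.98 kt.
Hurricane Odile: ΔP = 13; V ≈ 6 × 13^0.617 ≈ 29.20 kt.
Difference ≈ 130.98 − 29.20 = 101.78 → 102 kt.

102 kt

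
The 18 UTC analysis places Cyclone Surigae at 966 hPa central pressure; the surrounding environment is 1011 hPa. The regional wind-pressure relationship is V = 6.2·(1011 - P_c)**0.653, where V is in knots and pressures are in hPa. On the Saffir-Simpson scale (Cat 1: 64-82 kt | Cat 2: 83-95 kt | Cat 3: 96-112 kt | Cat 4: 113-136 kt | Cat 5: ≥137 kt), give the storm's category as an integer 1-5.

ΔP = 1011 − 966 = 45 hPa.
V ≈ 6.2 × 45^0.653 = 6.2 × 12.01 ≈ 74 kt.
74 kt falls in the Category 1 band.

1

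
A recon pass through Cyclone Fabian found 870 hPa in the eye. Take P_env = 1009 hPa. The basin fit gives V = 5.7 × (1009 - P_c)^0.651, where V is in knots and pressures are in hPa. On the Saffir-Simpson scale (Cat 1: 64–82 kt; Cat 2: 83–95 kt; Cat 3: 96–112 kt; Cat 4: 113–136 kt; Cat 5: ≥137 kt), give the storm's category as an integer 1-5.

ΔP = 1009 − 870 = 139 hPa.
V ≈ 5.7 × 139^0.651 = 5.7 × 24.84 ≈ 142 kt.
142 kt falls in the Category 5 band.

5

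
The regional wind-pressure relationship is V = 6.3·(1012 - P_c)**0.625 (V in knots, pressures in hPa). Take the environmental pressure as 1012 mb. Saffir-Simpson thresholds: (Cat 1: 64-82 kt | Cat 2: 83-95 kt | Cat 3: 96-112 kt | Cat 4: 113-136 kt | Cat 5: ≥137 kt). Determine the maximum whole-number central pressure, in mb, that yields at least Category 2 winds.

Category 2 begins at V = 83 kt.
Required ΔP = (83/6.3)^(1/0.625) = 13.175^1.600 ≈ 61.88 mb.
P_c ≤ 1012 − 61.88 = 950.12, so the highest integer P_c is 950 mb.

950 mb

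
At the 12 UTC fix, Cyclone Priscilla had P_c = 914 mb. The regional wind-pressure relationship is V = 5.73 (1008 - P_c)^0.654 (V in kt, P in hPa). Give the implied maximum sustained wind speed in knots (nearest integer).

ΔP = 1008 − 914 = 94 mb.
94^0.654 ≈ 19.518.
V ≈ 5.73 × 19.518 ≈ 111.8 kt.

112 kt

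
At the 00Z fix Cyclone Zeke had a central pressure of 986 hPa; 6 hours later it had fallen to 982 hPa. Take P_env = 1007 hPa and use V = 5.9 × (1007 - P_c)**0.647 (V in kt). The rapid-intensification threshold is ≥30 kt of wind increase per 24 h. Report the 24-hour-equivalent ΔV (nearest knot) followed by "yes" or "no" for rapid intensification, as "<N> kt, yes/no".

V₁: ΔP = 21, V ≈ 5.9 × 21^0.647 ≈ 42.30 kt.
V₂: ΔP = 25, V ≈ 5.9 × 25^0.647 ≈ 47.35 kt.
ΔV over 6 h = 5.05 kt → 24 h equivalent = 5.05 × 24/6 ≈ 20.20 kt.
20 kt < 30 kt ⇒ not rapid intensification.

20 kt, no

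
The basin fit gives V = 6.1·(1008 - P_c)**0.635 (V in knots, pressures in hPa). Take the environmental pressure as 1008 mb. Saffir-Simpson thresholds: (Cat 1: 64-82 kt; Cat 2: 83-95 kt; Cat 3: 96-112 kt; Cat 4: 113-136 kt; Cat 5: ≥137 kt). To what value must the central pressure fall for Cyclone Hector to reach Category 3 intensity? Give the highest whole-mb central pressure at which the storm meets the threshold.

931 mb

Category 3 begins at V = 96 kt.
Required ΔP = (96/6.1)^(1/0.635) = 15.738^1.575 ≈ 76.73 mb.
P_c ≤ 1008 − 76.73 = 931.27, so the highest integer P_c is 931 mb.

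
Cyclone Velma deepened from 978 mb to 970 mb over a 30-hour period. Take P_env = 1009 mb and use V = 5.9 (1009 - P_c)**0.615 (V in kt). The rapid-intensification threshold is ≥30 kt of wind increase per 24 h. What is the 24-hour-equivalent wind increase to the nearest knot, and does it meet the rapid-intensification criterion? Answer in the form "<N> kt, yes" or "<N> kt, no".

V₁: ΔP = 31, V ≈ 5.9 × 31^0.615 ≈ 48.76 kt.
V₂: ΔP = 39, V ≈ 5.9 × 39^0.615 ≈ 56.15 kt.
ΔV over 30 h = 7.39 kt → 24 h equivalent = 7.39 × 24/30 ≈ 5.91 kt.
6 kt < 30 kt ⇒ not rapid intensification.

6 kt, no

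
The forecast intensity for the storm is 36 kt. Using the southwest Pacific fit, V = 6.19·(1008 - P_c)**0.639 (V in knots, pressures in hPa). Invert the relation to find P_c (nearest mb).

992 mb

ΔP = (V / 6.19)^(1/0.639) = (36/6.19)^1.565.
36/6.19 = 5.816; 5.816^1.565 ≈ 15.72 mb.
P_c = 1008 − 15.72 = 992.28 ≈ 992 mb.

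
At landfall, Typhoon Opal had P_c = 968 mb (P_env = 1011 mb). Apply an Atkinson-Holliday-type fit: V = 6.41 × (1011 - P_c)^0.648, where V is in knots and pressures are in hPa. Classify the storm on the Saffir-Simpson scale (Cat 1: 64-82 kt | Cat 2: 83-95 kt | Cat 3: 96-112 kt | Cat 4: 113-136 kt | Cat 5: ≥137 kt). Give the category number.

ΔP = 1011 − 968 = 43 mb.
V ≈ 6.41 × 43^0.648 = 6.41 × 11.44 ≈ 73 kt.
73 kt falls in the Category 1 band.

1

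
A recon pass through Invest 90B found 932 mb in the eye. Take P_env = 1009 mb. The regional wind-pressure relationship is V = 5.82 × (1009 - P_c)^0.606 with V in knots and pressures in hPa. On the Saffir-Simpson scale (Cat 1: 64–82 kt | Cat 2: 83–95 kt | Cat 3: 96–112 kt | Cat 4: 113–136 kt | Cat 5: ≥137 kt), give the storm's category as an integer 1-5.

1

ΔP = 1009 − 932 = 77 mb.
V ≈ 5.82 × 77^0.606 = 5.82 × 13.91 ≈ 81 kt.
81 kt falls in the Category 1 band.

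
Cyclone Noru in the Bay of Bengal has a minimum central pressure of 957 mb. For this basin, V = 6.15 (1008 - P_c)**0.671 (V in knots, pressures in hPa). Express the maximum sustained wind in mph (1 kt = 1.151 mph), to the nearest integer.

99 mph

ΔP = 1008 − 957 = 51 mb.
V ≈ 6.15 × 51^0.671 = 6.15 × 13.989 ≈ 86.031 kt.
86.031 × 1.151 ≈ 99.02 mph → 99 mph.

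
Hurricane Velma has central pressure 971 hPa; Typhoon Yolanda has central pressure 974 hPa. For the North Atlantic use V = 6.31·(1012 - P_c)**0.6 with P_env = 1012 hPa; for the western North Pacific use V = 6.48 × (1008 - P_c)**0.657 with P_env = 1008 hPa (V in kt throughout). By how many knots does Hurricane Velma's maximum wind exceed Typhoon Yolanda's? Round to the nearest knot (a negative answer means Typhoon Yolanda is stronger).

-7 kt

Hurricane Velma: ΔP = 41; V ≈ 6.31 × 41^0.6 ≈ 58.57 kt.
Typhoon Yolanda: ΔP = 34; V ≈ 6.48 × 34^0.657 ≈ 65.73 kt.
Difference ≈ 58.57 − 65.73 = -7.16 → -7 kt.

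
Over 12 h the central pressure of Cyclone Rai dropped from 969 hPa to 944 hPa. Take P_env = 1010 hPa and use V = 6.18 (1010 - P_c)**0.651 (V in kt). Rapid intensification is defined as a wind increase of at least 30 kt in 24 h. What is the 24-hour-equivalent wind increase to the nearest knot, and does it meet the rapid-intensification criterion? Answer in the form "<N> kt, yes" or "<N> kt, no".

50 kt, yes

V₁: ΔP = 41, V ≈ 6.18 × 41^0.651 ≈ 69.33 kt.
V₂: ΔP = 66, V ≈ 6.18 × 66^0.651 ≈ 94.52 kt.
ΔV over 12 h = 25.19 kt → 24 h equivalent = 25.19 × 24/12 ≈ 50.38 kt.
50 kt ≥ 30 kt ⇒ rapid intensification.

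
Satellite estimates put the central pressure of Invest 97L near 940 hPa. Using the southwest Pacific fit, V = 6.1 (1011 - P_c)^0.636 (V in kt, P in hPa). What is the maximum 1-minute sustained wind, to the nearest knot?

ΔP = 1011 − 940 = 71 hPa.
71^0.636 ≈ 15.045.
V ≈ 6.1 × 15.045 ≈ 91.8 kt.

92 kt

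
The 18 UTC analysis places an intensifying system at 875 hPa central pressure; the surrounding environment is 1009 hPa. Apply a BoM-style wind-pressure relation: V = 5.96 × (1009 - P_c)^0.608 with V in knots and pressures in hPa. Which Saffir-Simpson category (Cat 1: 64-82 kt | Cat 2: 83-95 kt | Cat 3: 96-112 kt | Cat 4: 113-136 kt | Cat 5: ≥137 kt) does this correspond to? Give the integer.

4

ΔP = 1009 − 875 = 134 hPa.
V ≈ 5.96 × 134^0.608 = 5.96 × 19.65 ≈ 117 kt.
117 kt falls in the Category 4 band.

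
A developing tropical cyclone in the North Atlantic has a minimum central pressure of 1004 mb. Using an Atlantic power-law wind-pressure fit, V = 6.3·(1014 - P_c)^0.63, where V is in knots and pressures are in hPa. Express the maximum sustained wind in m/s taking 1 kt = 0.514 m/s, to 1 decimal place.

ΔP = 1014 − 1004 = 10 mb.
V ≈ 6.3 × 10^0.63 = 6.3 × 4.266 ≈ 26.875 kt.
26.875 × 0.514 ≈ 13.81 m/s → 13.8 m/s.

13.8 m/s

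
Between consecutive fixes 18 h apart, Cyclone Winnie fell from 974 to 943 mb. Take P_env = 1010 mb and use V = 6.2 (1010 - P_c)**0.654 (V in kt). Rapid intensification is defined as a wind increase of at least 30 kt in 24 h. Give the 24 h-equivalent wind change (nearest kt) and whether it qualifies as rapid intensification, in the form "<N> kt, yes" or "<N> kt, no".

V₁: ΔP = 36, V ≈ 6.2 × 36^0.654 ≈ 64.60 kt.
V₂: ΔP = 67, V ≈ 6.2 × 67^0.654 ≈ 96.97 kt.
ΔV over 18 h = 32.37 kt → 24 h equivalent = 32.37 × 24/18 ≈ 43.16 kt.
43 kt ≥ 30 kt ⇒ rapid intensification.

43 kt, yes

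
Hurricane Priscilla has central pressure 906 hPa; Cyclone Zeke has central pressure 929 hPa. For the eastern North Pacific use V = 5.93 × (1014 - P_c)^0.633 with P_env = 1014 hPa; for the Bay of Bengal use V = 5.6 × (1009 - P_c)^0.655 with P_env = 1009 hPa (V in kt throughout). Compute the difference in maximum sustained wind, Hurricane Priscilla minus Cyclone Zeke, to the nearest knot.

Hurricane Priscilla: ΔP = 108; V ≈ 5.93 × 108^0.633 ≈ 114.87 kt.
Cyclone Zeke: ΔP = 80; V ≈ 5.6 × 80^0.655 ≈ 98.79 kt.
Difference ≈ 114.87 − 98.79 = 16.08 → 16 kt.

16 kt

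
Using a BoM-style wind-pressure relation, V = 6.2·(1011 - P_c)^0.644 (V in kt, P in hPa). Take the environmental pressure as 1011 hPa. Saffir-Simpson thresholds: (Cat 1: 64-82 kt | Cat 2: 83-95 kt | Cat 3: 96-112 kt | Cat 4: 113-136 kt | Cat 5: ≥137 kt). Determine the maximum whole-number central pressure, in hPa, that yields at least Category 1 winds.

Category 1 begins at V = 64 kt.
Required ΔP = (64/6.2)^(1/0.644) = 10.323^1.553 ≈ 37.52 hPa.
P_c ≤ 1011 − 37.52 = 973.48, so the highest integer P_c is 973 hPa.

973 hPa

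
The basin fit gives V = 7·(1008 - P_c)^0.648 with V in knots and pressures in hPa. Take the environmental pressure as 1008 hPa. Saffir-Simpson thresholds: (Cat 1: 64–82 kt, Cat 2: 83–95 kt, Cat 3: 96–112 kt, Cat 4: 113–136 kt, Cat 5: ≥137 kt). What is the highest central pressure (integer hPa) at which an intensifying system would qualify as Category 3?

951 hPa

Category 3 begins at V = 96 kt.
Required ΔP = (96/7)^(1/0.648) = 13.714^1.543 ≈ 56.87 hPa.
P_c ≤ 1008 − 56.87 = 951.13, so the highest integer P_c is 951 hPa.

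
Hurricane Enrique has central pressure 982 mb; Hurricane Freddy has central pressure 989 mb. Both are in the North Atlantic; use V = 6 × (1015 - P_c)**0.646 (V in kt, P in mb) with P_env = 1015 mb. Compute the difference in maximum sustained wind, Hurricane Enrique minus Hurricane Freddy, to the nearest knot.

Hurricane Enrique: ΔP = 33; V ≈ 6 × 33^0.646 ≈ 57.43 kt.
Hurricane Freddy: ΔP = 26; V ≈ 6 × 26^0.646 ≈ 49.23 kt.
Difference ≈ 57.43 − 49.23 = 8.20 → 8 kt.

8 kt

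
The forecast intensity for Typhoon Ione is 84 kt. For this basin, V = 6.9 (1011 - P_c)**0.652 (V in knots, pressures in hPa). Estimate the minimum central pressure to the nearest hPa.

965 hPa

ΔP = (V / 6.9)^(1/0.652) = (84/6.9)^1.534.
84/6.9 = 12.174; 12.174^1.534 ≈ 46.21 hPa.
P_c = 1011 − 46.21 = 964.79 ≈ 965 hPa.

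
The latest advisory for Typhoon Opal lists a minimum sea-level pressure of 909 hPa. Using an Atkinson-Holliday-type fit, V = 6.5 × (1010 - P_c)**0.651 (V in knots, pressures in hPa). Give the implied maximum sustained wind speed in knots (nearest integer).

131 kt

ΔP = 1010 − 909 = 101 hPa.
101^0.651 ≈ 20.175.
V ≈ 6.5 × 20.175 ≈ 131.1 kt.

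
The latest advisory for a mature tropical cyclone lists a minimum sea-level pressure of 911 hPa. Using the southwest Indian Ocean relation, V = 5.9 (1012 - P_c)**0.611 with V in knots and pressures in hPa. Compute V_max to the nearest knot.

ΔP = 1012 − 911 = 101 hPa.
101^0.611 ≈ 16.774.
V ≈ 5.9 × 16.774 ≈ 99.0 kt.

99 kt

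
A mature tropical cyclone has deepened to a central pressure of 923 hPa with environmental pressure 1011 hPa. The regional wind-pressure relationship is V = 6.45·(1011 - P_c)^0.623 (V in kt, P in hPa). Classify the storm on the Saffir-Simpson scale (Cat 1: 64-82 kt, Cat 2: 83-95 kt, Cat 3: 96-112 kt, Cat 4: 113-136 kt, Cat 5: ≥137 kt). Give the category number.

ΔP = 1011 − 923 = 88 hPa.
V ≈ 6.45 × 88^0.623 = 6.45 × 16.27 ≈ 105 kt.
105 kt falls in the Category 3 band.

3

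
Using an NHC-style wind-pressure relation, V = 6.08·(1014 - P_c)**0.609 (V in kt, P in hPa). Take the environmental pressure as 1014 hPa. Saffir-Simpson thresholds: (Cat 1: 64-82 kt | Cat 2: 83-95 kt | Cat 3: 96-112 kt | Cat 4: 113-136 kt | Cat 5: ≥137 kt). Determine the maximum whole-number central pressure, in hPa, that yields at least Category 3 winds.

921 hPa

Category 3 begins at V = 96 kt.
Required ΔP = (96/6.08)^(1/0.609) = 15.789^1.642 ≈ 92.85 hPa.
P_c ≤ 1014 − 92.85 = 921.15, so the highest integer P_c is 921 hPa.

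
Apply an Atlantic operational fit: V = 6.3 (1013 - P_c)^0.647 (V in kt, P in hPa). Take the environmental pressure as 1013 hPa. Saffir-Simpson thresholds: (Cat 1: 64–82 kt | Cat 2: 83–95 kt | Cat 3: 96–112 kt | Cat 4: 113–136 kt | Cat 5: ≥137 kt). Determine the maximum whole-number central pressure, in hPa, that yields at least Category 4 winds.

926 hPa

Category 4 begins at V = 113 kt.
Required ΔP = (113/6.3)^(1/0.647) = 17.937^1.546 ≈ 86.65 hPa.
P_c ≤ 1013 − 86.65 = 926.35, so the highest integer P_c is 926 hPa.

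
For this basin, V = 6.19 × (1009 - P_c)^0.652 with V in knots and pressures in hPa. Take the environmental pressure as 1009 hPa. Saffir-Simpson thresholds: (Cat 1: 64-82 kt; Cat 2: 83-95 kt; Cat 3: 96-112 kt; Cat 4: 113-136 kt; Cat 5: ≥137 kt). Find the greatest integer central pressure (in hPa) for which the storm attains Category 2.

Category 2 begins at V = 83 kt.
Required ΔP = (83/6.19)^(1/0.652) = 13.409^1.534 ≈ 53.59 hPa.
P_c ≤ 1009 − 53.59 = 955.41, so the highest integer P_c is 955 hPa.

955 hPa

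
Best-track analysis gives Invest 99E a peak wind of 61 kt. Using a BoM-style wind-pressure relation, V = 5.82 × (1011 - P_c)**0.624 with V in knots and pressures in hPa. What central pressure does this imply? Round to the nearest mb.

968 mb

ΔP = (V / 5.82)^(1/0.624) = (61/5.82)^1.603.
61/5.82 = 10.481; 10.481^1.603 ≈ 43.18 mb.
P_c = 1011 − 43.18 = 967.82 ≈ 968 mb.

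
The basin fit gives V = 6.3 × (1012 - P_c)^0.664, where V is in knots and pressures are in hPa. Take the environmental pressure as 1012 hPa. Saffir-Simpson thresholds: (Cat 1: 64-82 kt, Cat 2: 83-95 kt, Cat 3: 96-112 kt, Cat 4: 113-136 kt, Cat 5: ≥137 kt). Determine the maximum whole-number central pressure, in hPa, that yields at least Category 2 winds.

Category 2 begins at V = 83 kt.
Required ΔP = (83/6.3)^(1/0.664) = 13.175^1.506 ≈ 48.57 hPa.
P_c ≤ 1012 − 48.57 = 963.43, so the highest integer P_c is 963 hPa.

963 hPa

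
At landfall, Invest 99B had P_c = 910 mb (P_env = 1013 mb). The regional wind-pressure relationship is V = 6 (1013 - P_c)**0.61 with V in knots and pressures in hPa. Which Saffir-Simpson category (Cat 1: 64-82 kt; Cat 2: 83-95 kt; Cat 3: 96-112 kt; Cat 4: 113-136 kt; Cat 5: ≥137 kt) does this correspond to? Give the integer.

ΔP = 1013 − 910 = 103 mb.
V ≈ 6 × 103^0.61 = 6 × 16.90 ≈ 101 kt.
101 kt falls in the Category 3 band.

3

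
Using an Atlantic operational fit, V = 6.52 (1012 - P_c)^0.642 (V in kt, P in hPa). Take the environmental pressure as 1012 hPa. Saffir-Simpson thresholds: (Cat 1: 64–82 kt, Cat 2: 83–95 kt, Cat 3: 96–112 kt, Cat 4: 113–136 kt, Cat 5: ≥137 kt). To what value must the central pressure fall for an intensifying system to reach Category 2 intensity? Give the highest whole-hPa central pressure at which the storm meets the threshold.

Category 2 begins at V = 83 kt.
Required ΔP = (83/6.52)^(1/0.642) = 12.730^1.558 ≈ 52.59 hPa.
P_c ≤ 1012 − 52.59 = 959.41, so the highest integer P_c is 959 hPa.

959 hPa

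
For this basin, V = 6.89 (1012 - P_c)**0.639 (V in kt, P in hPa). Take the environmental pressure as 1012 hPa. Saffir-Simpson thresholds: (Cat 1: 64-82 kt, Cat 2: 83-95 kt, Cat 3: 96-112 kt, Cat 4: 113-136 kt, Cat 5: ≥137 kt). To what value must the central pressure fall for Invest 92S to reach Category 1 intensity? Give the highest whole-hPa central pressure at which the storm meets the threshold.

Category 1 begins at V = 64 kt.
Required ΔP = (64/6.89)^(1/0.639) = 9.289^1.565 ≈ 32.72 hPa.
P_c ≤ 1012 − 32.72 = 979.28, so the highest integer P_c is 979 hPa.

979 hPa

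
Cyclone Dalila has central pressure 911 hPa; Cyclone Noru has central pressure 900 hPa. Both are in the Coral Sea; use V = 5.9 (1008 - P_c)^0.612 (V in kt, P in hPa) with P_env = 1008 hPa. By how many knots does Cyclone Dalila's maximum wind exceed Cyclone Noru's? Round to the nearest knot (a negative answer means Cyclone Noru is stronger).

Cyclone Dalila: ΔP = 97; V ≈ 5.9 × 97^0.612 ≈ 97.00 kt.
Cyclone Noru: ΔP = 108; V ≈ 5.9 × 108^0.612 ≈ 103.59 kt.
Difference ≈ 97.00 − 103.59 = -6.59 → -7 kt.

-7 kt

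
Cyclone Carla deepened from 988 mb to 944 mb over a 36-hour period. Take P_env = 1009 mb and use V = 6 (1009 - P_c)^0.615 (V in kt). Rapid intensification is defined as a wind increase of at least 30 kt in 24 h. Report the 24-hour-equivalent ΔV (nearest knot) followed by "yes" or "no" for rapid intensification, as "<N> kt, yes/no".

26 kt, no

V₁: ΔP = 21, V ≈ 6 × 21^0.615 ≈ 39.02 kt.
V₂: ΔP = 65, V ≈ 6 × 65^0.615 ≈ 78.18 kt.
ΔV over 36 h = 39.16 kt → 24 h equivalent = 39.16 × 24/36 ≈ 26.11 kt.
26 kt < 30 kt ⇒ not rapid intensification.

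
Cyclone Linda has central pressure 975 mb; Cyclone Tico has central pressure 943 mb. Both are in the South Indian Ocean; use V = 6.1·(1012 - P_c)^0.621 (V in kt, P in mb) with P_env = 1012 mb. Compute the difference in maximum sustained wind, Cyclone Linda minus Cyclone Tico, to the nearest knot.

Cyclone Linda: ΔP = 37; V ≈ 6.1 × 37^0.621 ≈ 57.44 kt.
Cyclone Tico: ΔP = 69; V ≈ 6.1 × 69^0.621 ≈ 84.58 kt.
Difference ≈ 57.44 − 84.58 = -27.14 → -27 kt.

-27 kt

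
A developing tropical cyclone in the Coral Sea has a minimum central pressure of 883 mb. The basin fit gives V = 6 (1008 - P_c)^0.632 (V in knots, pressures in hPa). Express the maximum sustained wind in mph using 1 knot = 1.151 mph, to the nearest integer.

ΔP = 1008 − 883 = 125 mb.
V ≈ 6 × 125^0.632 = 6 × 21.147 ≈ 126.882 kt.
126.882 × 1.151 ≈ 146.04 mph → 146 mph.

146 mph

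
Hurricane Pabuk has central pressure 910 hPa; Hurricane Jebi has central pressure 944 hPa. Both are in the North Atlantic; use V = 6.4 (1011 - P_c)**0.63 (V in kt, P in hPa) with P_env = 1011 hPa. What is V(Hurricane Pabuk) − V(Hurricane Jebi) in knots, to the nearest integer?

Hurricane Pabuk: ΔP = 101; V ≈ 6.4 × 101^0.63 ≈ 117.19 kt.
Hurricane Jebi: ΔP = 67; V ≈ 6.4 × 67^0.63 ≈ 90.49 kt.
Difference ≈ 117.19 − 90.49 = 26.70 → 27 kt.

27 kt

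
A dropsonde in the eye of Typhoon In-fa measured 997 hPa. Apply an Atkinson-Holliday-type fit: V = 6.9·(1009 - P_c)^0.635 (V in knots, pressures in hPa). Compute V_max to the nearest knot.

ΔP = 1009 − 997 = 12 hPa.
12^0.635 ≈ 4.845.
V ≈ 6.9 × 4.845 ≈ 33.4 kt.

33 kt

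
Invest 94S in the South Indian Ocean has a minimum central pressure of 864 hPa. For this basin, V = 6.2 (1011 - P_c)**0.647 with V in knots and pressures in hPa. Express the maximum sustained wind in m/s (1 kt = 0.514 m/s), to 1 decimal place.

80.5 m/s

ΔP = 1011 − 864 = 147 hPa.
V ≈ 6.2 × 147^0.647 = 6.2 × 25.250 ≈ 156.547 kt.
156.547 × 0.514 ≈ 80.47 m/s → 80.5 m/s.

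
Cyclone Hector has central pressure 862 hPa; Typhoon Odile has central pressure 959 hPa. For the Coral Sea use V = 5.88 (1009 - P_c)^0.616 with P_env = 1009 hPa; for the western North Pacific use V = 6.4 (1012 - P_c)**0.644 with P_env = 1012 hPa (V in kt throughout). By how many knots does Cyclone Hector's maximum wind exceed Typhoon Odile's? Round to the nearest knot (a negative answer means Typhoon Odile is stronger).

45 kt

Cyclone Hector: ΔP = 147; V ≈ 5.88 × 147^0.616 ≈ 127.19 kt.
Typhoon Odile: ΔP = 53; V ≈ 6.4 × 53^0.644 ≈ 82.53 kt.
Difference ≈ 127.19 − 82.53 = 44.66 → 45 kt.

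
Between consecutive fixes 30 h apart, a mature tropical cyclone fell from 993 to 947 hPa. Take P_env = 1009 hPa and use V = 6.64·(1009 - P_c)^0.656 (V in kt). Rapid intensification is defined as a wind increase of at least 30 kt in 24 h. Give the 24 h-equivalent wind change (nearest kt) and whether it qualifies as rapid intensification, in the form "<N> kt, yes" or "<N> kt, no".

47 kt, yes

V₁: ΔP = 16, V ≈ 6.64 × 16^0.656 ≈ 40.93 kt.
V₂: ΔP = 62, V ≈ 6.64 × 62^0.656 ≈ 99.54 kt.
ΔV over 30 h = 58.61 kt → 24 h equivalent = 58.61 × 24/30 ≈ 46.89 kt.
47 kt ≥ 30 kt ⇒ rapid intensification.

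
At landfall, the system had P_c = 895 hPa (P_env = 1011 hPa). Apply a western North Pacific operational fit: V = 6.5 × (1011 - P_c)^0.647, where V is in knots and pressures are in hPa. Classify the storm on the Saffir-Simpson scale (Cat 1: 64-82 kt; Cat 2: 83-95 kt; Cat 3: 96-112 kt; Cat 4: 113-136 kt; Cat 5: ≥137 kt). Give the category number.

ΔP = 1011 − 895 = 116 hPa.
V ≈ 6.5 × 116^0.647 = 6.5 × 21.66 ≈ 141 kt.
141 kt falls in the Category 5 band.

5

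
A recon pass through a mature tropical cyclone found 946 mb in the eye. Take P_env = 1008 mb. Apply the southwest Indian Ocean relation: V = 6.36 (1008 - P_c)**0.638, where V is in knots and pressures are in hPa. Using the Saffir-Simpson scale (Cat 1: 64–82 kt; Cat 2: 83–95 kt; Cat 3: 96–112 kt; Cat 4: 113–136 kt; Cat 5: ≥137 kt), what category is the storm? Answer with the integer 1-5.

2

ΔP = 1008 − 946 = 62 mb.
V ≈ 6.36 × 62^0.638 = 6.36 × 13.92 ≈ 89 kt.
89 kt falls in the Category 2 band.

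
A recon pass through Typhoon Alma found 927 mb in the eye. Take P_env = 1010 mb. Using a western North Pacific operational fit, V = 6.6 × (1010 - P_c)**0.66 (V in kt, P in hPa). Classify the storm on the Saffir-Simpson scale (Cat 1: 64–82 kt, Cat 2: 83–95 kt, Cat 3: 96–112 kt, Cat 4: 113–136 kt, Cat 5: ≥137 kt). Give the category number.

4

ΔP = 1010 − 927 = 83 mb.
V ≈ 6.6 × 83^0.66 = 6.6 × 18.48 ≈ 122 kt.
122 kt falls in the Category 4 band.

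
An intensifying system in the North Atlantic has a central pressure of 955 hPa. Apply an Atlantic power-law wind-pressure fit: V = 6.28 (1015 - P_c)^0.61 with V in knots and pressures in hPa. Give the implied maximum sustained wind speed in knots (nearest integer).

76 kt

ΔP = 1015 − 955 = 60 hPa.
60^0.61 ≈ 12.153.
V ≈ 6.28 × 12.153 ≈ 76.3 kt.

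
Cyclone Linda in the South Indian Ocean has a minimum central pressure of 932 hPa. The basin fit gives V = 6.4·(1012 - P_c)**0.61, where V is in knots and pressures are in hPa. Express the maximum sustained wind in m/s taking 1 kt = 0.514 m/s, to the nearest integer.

48 m/s

ΔP = 1012 − 932 = 80 hPa.
V ≈ 6.4 × 80^0.61 = 6.4 × 14.484 ≈ 92.697 kt.
92.697 × 0.514 ≈ 47.65 m/s → 48 m/s.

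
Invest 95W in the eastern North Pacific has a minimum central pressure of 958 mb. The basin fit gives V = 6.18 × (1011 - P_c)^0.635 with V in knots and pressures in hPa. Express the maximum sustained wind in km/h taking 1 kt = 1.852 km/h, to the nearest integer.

142 km/h

ΔP = 1011 − 958 = 53 mb.
V ≈ 6.18 × 53^0.635 = 6.18 × 12.443 ≈ 76.896 kt.
76.896 × 1.852 ≈ 142.41 km/h → 142 km/h.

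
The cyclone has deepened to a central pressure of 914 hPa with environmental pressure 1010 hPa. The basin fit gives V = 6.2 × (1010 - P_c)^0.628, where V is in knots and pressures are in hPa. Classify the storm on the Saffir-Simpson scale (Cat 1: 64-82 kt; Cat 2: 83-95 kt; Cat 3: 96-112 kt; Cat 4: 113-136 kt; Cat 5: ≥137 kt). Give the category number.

3

ΔP = 1010 − 914 = 96 hPa.
V ≈ 6.2 × 96^0.628 = 6.2 × 17.57 ≈ 109 kt.
109 kt falls in the Category 3 band.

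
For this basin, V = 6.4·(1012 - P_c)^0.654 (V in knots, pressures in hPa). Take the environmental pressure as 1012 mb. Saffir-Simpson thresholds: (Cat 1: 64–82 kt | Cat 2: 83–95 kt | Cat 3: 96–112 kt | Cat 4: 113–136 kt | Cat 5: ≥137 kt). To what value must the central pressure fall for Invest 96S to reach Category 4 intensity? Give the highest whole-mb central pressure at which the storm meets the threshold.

Category 4 begins at V = 113 kt.
Required ΔP = (113/6.4)^(1/0.654) = 17.656^1.529 ≈ 80.64 mb.
P_c ≤ 1012 − 80.64 = 931.36, so the highest integer P_c is 931 mb.

931 mb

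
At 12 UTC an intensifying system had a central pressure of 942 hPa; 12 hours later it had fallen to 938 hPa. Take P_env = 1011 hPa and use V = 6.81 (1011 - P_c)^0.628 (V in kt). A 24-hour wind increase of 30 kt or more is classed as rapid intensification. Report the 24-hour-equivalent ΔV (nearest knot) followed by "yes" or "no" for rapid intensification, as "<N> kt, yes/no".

7 kt, no

V₁: ΔP = 69, V ≈ 6.81 × 69^0.628 ≈ 97.26 kt.
V₂: ΔP = 73, V ≈ 6.81 × 73^0.628 ≈ 100.77 kt.
ΔV over 12 h = 3.51 kt → 24 h equivalent = 3.51 × 24/12 ≈ 7.02 kt.
7 kt < 30 kt ⇒ not rapid intensification.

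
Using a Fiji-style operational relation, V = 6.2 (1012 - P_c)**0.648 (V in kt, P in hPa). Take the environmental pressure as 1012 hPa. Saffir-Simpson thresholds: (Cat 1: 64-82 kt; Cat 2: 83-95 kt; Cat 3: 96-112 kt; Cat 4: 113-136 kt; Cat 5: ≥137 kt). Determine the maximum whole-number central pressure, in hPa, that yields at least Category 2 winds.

Category 2 begins at V = 83 kt.
Required ΔP = (83/6.2)^(1/0.648) = 13.387^1.543 ≈ 54.79 hPa.
P_c ≤ 1012 − 54.79 = 957.21, so the highest integer P_c is 957 hPa.

957 hPa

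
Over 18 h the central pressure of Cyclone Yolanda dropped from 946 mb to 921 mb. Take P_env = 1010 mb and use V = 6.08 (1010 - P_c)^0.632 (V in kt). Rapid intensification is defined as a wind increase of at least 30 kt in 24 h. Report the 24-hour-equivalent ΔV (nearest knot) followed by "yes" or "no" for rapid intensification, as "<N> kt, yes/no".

26 kt, no

V₁: ΔP = 64, V ≈ 6.08 × 64^0.632 ≈ 84.22 kt.
V₂: ΔP = 89, V ≈ 6.08 × 89^0.632 ≈ 103.73 kt.
ΔV over 18 h = 19.51 kt → 24 h equivalent = 19.51 × 24/18 ≈ 26.01 kt.
26 kt < 30 kt ⇒ not rapid intensification.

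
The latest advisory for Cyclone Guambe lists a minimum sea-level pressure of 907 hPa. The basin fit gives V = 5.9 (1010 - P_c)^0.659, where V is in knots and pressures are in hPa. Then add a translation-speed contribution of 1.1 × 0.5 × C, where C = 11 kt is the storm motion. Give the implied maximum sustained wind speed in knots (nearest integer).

131 kt

ΔP = 1010 − 907 = 103 hPa.
103^0.659 ≈ 21.206.
V ≈ 5.9 × 21.206 ≈ 125.1 kt.
Translation term: 1.1 × 0.5 × 11 = 6.05 kt.
Corrected V ≈ 131.15 kt → 131 kt.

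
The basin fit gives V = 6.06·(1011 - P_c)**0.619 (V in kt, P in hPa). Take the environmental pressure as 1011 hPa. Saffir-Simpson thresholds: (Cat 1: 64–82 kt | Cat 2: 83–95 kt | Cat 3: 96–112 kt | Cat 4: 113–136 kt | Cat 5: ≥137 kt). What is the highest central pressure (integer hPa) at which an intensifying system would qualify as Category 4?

Category 4 begins at V = 113 kt.
Required ΔP = (113/6.06)^(1/0.619) = 18.647^1.616 ≈ 112.90 hPa.
P_c ≤ 1011 − 112.90 = 898.10, so the highest integer P_c is 898 hPa.

898 hPa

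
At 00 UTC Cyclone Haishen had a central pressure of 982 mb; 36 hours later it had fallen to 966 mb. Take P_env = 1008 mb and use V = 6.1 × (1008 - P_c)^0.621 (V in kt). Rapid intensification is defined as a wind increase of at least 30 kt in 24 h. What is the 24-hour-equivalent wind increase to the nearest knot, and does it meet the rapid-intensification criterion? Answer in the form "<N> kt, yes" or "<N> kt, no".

11 kt, no

V₁: ΔP = 26, V ≈ 6.1 × 26^0.621 ≈ 46.13 kt.
V₂: ΔP = 42, V ≈ 6.1 × 42^0.621 ≈ 62.14 kt.
ΔV over 36 h = 16.01 kt → 24 h equivalent = 16.01 × 24/36 ≈ 10.67 kt.
11 kt < 30 kt ⇒ not rapid intensification.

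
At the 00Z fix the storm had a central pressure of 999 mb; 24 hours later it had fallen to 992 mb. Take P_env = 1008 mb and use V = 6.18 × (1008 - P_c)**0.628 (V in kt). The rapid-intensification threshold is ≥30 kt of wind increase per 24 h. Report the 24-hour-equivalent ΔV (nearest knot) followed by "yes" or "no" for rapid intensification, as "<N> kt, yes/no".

11 kt, no

V₁: ΔP = 9, V ≈ 6.18 × 9^0.628 ≈ 24.56 kt.
V₂: ΔP = 16, V ≈ 6.18 × 16^0.628 ≈ 35.25 kt.
ΔV over 24 h = 10.69 kt → 24 h equivalent = 10.69 × 24/24 ≈ 10.69 kt.
11 kt < 30 kt ⇒ not rapid intensification.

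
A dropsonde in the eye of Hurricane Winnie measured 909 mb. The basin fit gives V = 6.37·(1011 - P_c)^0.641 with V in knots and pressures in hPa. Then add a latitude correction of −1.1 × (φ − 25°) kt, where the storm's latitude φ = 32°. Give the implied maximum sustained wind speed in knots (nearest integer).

116 kt

ΔP = 1011 − 909 = 102 mb.
102^0.641 ≈ 19.387.
V ≈ 6.37 × 19.387 ≈ 123.5 kt.
Latitude correction: −1.1 × (32 − 25) = -7.7 kt.
Corrected V ≈ 115.8 kt → 116 kt.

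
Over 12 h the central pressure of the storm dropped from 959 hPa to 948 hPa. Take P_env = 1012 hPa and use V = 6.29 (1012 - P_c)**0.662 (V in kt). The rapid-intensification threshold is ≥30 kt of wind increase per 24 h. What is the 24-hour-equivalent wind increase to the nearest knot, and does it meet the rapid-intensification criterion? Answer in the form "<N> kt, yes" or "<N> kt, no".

23 kt, no

V₁: ΔP = 53, V ≈ 6.29 × 53^0.662 ≈ 87.12 kt.
V₂: ΔP = 64, V ≈ 6.29 × 64^0.662 ≈ 98.71 kt.
ΔV over 12 h = 11.59 kt → 24 h equivalent = 11.59 × 24/12 ≈ 23.18 kt.
23 kt < 30 kt ⇒ not rapid intensification.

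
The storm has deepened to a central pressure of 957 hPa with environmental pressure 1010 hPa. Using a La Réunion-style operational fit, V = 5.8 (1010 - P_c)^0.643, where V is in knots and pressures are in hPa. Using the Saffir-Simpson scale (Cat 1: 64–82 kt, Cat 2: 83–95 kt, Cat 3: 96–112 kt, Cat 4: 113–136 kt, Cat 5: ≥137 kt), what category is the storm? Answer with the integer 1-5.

ΔP = 1010 − 957 = 53 hPa.
V ≈ 5.8 × 53^0.643 = 5.8 × 12.84 ≈ 74 kt.
74 kt falls in the Category 1 band.

1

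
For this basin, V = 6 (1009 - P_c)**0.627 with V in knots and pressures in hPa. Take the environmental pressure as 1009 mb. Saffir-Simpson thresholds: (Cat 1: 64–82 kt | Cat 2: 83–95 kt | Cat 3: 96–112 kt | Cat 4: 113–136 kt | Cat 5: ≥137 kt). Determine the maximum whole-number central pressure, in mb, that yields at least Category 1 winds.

965 mb

Category 1 begins at V = 64 kt.
Required ΔP = (64/6)^(1/0.627) = 10.667^1.595 ≈ 43.61 mb.
P_c ≤ 1009 − 43.61 = 965.39, so the highest integer P_c is 965 mb.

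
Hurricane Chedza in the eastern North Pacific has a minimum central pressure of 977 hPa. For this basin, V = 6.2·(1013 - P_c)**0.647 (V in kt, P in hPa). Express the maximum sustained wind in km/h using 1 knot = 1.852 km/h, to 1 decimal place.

116.7 km/h

ΔP = 1013 − 977 = 36 hPa.
V ≈ 6.2 × 36^0.647 = 6.2 × 10.161 ≈ 62.997 kt.
62.997 × 1.852 ≈ 116.67 km/h → 116.7 km/h.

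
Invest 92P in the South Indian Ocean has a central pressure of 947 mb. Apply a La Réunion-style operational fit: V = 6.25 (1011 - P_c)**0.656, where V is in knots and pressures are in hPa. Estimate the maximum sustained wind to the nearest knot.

96 kt

ΔP = 1011 − 947 = 64 mb.
64^0.656 ≈ 15.306.
V ≈ 6.25 × 15.306 ≈ 95.7 kt.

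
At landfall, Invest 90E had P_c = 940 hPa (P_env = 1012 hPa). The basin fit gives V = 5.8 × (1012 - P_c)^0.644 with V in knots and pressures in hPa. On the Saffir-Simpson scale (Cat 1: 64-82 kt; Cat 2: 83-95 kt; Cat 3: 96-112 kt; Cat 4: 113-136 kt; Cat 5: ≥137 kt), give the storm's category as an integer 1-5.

ΔP = 1012 − 940 = 72 hPa.
V ≈ 5.8 × 72^0.644 = 5.8 × 15.71 ≈ 91 kt.
91 kt falls in the Category 2 band.

2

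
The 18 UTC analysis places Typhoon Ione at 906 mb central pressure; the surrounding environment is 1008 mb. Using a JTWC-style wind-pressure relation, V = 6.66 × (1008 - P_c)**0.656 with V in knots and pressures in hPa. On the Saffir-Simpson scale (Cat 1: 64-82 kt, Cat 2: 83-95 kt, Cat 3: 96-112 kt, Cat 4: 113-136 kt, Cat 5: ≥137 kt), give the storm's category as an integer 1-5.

ΔP = 1008 − 906 = 102 mb.
V ≈ 6.66 × 102^0.656 = 6.66 × 20.78 ≈ 138 kt.
138 kt falls in the Category 5 band.

5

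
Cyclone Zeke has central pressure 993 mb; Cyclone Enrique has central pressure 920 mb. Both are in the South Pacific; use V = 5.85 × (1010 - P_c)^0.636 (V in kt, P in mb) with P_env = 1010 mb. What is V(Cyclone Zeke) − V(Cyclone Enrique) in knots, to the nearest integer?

-67 kt

Cyclone Zeke: ΔP = 17; V ≈ 5.85 × 17^0.636 ≈ 35.46 kt.
Cyclone Enrique: ΔP = 90; V ≈ 5.85 × 90^0.636 ≈ 102.34 kt.
Difference ≈ 35.46 − 102.34 = -66.88 → -67 kt.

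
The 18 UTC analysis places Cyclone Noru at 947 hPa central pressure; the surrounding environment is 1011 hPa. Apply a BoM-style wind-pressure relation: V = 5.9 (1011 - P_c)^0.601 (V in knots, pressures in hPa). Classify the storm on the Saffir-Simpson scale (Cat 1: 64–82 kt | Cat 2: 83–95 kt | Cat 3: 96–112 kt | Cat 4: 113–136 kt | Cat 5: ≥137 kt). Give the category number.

1

ΔP = 1011 − 947 = 64 hPa.
V ≈ 5.9 × 64^0.601 = 5.9 × 12.18 ≈ 72 kt.
72 kt falls in the Category 1 band.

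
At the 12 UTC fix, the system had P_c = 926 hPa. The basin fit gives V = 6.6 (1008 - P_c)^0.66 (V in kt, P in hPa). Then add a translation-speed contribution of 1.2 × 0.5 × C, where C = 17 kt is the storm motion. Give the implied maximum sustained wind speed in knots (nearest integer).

ΔP = 1008 − 926 = 82 hPa.
82^0.66 ≈ 18.328.
V ≈ 6.6 × 18.328 ≈ 121.0 kt.
Translation term: 1.2 × 0.5 × 17 = 10.2 kt.
Corrected V ≈ 131.2 kt → 131 kt.

131 kt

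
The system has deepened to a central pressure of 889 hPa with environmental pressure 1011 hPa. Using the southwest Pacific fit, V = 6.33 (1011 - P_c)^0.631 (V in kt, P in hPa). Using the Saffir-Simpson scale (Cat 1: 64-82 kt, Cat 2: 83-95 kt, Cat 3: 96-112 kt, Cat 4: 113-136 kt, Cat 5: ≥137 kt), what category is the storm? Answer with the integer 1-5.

ΔP = 1011 − 889 = 122 hPa.
V ≈ 6.33 × 122^0.631 = 6.33 × 20.72 ≈ 131 kt.
131 kt falls in the Category 4 band.

4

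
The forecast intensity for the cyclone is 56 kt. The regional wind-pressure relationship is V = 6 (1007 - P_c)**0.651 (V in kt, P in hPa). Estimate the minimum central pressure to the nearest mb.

ΔP = (V / 6)^(1/0.651) = (56/6)^1.536.
56/6 = 9.333; 9.333^1.536 ≈ 30.91 mb.
P_c = 1007 − 30.91 = 976.09 ≈ 976 mb.

976 mb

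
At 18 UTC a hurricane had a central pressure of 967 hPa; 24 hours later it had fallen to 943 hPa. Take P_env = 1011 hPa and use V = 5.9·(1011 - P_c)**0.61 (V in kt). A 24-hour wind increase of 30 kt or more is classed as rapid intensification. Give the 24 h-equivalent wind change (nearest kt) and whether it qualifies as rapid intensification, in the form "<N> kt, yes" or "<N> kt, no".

V₁: ΔP = 44, V ≈ 5.9 × 44^0.61 ≈ 59.34 kt.
V₂: ΔP = 68, V ≈ 5.9 × 68^0.61 ≈ 77.39 kt.
ΔV over 24 h = 18.05 kt → 24 h equivalent = 18.05 × 24/24 ≈ 18.05 kt.
18 kt < 30 kt ⇒ not rapid intensification.

18 kt, no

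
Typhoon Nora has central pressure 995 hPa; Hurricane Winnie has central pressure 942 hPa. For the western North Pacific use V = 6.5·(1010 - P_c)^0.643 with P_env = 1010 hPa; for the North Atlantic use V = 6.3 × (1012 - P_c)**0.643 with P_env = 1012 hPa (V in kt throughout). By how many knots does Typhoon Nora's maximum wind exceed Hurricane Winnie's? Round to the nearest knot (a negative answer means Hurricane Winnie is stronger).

-60 kt

Typhoon Nora: ΔP = 15; V ≈ 6.5 × 15^0.643 ≈ 37.08 kt.
Hurricane Winnie: ΔP = 70; V ≈ 6.3 × 70^0.643 ≈ 96.77 kt.
Difference ≈ 37.08 − 96.77 = -59.69 → -60 kt.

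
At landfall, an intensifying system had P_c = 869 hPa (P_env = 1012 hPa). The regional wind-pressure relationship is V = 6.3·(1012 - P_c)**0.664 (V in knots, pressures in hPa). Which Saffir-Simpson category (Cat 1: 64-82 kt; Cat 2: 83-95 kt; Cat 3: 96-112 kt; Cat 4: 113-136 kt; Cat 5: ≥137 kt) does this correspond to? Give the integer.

5

ΔP = 1012 − 869 = 143 hPa.
V ≈ 6.3 × 143^0.664 = 6.3 × 26.99 ≈ 170 kt.
170 kt falls in the Category 5 band.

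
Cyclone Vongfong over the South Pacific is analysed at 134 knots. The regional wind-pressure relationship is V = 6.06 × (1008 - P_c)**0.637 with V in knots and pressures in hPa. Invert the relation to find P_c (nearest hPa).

879 hPa

ΔP = (V / 6.06)^(1/0.637) = (134/6.06)^1.570.
134/6.06 = 22.112; 22.112^1.570 ≈ 129.09 hPa.
P_c = 1008 − 129.09 = 878.91 ≈ 879 hPa.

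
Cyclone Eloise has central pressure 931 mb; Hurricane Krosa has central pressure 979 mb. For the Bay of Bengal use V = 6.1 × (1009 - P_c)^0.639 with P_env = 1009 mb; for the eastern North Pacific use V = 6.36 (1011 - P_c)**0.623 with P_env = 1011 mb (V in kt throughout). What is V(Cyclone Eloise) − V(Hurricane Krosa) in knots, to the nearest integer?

Cyclone Eloise: ΔP = 78; V ≈ 6.1 × 78^0.639 ≈ 98.71 kt.
Hurricane Krosa: ΔP = 32; V ≈ 6.36 × 32^0.623 ≈ 55.10 kt.
Difference ≈ 98.71 − 55.10 = 43.61 → 44 kt.

44 kt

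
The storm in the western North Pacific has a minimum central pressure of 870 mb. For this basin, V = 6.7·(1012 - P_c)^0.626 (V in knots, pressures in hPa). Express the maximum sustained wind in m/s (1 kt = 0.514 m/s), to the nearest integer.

ΔP = 1012 − 870 = 142 mb.
V ≈ 6.7 × 142^0.626 = 6.7 × 22.250 ≈ 149.076 kt.
149.076 × 0.514 ≈ 76.62 m/s → 77 m/s.

77 m/s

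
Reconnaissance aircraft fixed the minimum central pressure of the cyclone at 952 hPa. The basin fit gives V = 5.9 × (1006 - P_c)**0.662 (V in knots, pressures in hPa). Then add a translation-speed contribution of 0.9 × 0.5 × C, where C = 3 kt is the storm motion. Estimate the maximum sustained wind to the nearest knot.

ΔP = 1006 − 952 = 54 hPa.
54^0.662 ≈ 14.023.
V ≈ 5.9 × 14.023 ≈ 82.7 kt.
Translation term: 0.9 × 0.5 × 3 = 1.35 kt.
Corrected V ≈ 84.05 kt → 84 kt.

84 kt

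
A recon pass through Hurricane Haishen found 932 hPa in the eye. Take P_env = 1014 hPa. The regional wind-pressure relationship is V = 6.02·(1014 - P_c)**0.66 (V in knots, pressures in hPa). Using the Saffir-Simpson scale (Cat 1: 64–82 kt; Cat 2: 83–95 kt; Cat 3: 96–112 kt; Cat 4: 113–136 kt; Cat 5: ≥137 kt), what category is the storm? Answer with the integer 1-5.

3

ΔP = 1014 − 932 = 82 hPa.
V ≈ 6.02 × 82^0.66 = 6.02 × 18.33 ≈ 110 kt.
110 kt falls in the Category 3 band.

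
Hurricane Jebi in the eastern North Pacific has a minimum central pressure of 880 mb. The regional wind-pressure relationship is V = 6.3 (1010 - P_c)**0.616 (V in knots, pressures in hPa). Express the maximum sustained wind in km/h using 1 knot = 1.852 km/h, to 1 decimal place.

ΔP = 1010 − 880 = 130 mb.
V ≈ 6.3 × 130^0.616 = 6.3 × 20.053 ≈ 126.337 kt.
126.337 × 1.852 ≈ 233.98 km/h → 234.0 km/h.

234.0 km/h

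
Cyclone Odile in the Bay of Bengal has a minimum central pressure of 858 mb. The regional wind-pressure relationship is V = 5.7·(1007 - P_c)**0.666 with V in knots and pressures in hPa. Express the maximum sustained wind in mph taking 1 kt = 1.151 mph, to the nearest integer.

184 mph

ΔP = 1007 − 858 = 149 mb.
V ≈ 5.7 × 149^0.666 = 5.7 × 28.012 ≈ 159.668 kt.
159.668 × 1.151 ≈ 183.78 mph → 184 mph.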